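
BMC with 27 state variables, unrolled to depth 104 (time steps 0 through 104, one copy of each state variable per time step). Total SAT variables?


BMC unrolls to depth k, creating one copy of each state var for steps 0..k.
Step count = 104 + 1 = 105 (steps 0 through 104)
Vars per step = 27
Total = 27 * 105 = 2835

2835


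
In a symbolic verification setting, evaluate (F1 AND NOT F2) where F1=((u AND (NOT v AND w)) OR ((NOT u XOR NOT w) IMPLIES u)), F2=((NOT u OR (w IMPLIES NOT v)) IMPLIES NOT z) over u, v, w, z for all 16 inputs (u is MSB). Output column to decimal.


F1 = ((u AND (NOT v AND w)) OR ((NOT u XOR NOT w) IMPLIES u))
F2 = ((NOT u OR (w IMPLIES NOT v)) IMPLIES NOT z)
Counterexample to F1=>F2 is where F1=1 and F2=0.
Evaluate each row (bits = u,v,w,z, MSB first):
  row 0 [0000]: F1=1 F2=1 -> F1&~F2 -> 0
  row 1 [0001]: F1=1 F2=0 -> F1&~F2 -> 1
  row 2 [0010]: F1=0 F2=1 -> F1&~F2 -> 0
  row 3 [0011]: F1=0 F2=0 -> F1&~F2 -> 0
  row 4 [0100]: F1=1 F2=1 -> F1&~F2 -> 0
  row 5 [0101]: F1=1 F2=0 -> F1&~F2 -> 1
  row 6 [0110]: F1=0 F2=1 -> F1&~F2 -> 0
  row 7 [0111]: F1=0 F2=0 -> F1&~F2 -> 0
  row 8 [1000]: F1=1 F2=1 -> F1&~F2 -> 0
  row 9 [1001]: F1=1 F2=0 -> F1&~F2 -> 1
  row 10 [1010]: F1=1 F2=1 -> F1&~F2 -> 0
  row 11 [1011]: F1=1 F2=0 -> F1&~F2 -> 1
  row 12 [1100]: F1=1 F2=1 -> F1&~F2 -> 0
  row 13 [1101]: F1=1 F2=0 -> F1&~F2 -> 1
  row 14 [1110]: F1=1 F2=1 -> F1&~F2 -> 0
  row 15 [1111]: F1=1 F2=1 -> F1&~F2 -> 0
Full result column, 4 rows per line (u,v fixed per line; w,z runs 00..11 left to right):
  rows 0-3 [u,v=00]: 0100  = hex 4
  rows 4-7 [u,v=01]: 0100  = hex 4
  rows 8-11 [u,v=10]: 0101  = hex 5
  rows 12-15 [u,v=11]: 0100  = hex 4
Counterexample vector (row 0 .. row 15) = 0100010001010100
Output column grouped in 4s = 0100 0100 0101 0100 = 0x4454
Convert to decimal digit by digit (value = value*16 + digit):
  4 -> 4
  4*16 + 4 = 68
  68*16 + 5 = 1093
  1093*16 + 4 = 17492
Decimal = 17492

17492


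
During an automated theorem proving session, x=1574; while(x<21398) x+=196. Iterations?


Step 1: x goes from 1574 toward 21398 by 196; the body runs while x<21398, so iterations = ceil((bound-start)/step)
Step 2: Distance=19824
Step 3: ceil(19824/196)=102

102


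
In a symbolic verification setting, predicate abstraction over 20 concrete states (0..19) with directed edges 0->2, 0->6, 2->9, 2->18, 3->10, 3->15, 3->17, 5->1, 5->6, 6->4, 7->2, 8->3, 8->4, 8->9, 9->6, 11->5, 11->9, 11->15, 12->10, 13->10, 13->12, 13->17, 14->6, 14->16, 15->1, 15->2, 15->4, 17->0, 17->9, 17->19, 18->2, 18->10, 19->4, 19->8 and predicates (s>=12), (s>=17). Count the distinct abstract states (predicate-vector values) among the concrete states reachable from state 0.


BFS from 0:
Concrete reachable: {0, 2, 4, 6, 9, 10, 18}
Abstract via predicates (s>=12), (s>=17):
  (0,0) <- {0, 2, 4, 6, 9, 10}
  (1,1) <- {18}
Distinct abstract states = 2

2


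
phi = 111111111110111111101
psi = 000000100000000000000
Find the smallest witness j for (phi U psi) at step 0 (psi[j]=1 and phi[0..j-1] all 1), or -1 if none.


(phi U psi) at 0: need smallest j with psi[j]=1 and phi[i]=1 for all i in [0,j).
Scan from step 0:
  step 0: phi=1, psi=0 -> continue
  step 1: phi=1, psi=0 -> continue
  step 2: phi=1, psi=0 -> continue
  step 3: phi=1, psi=0 -> continue
  step 6: psi=1 and phi held for [0,6) -> witness found
Witness step = 6

6


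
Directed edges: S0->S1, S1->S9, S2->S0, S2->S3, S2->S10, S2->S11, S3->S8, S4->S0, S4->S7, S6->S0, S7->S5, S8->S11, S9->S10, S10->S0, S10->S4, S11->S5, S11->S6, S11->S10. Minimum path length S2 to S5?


BFS layer-by-layer from S2:
  dist 0: {S2}
  dist 1: {S0, S3, S10, S11}
  dist 2: {S1, S4, S5, S6, S8}
  -> S5 reached at distance 2
Shortest path length = 2

2


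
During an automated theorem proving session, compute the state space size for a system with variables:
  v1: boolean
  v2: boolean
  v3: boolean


State space = product of domain sizes of all variables.
Domain sizes:
  v1 (boolean): 2
  v2 (boolean): 2
  v3 (boolean): 2
Product = 2 * 2 * 2 = 8

8


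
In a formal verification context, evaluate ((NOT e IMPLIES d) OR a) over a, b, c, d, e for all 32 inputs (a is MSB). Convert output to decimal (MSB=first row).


Formula: ((NOT e IMPLIES d) OR a) over a, b, c, d, e (32 rows)
Evaluate each row (bits = a,b,c,d,e, MSB first):
  row 0 [00000]: ((NOT 0 IMPLIES 0) OR 0) -> 0
  row 1 [00001]: ((NOT 1 IMPLIES 0) OR 0) -> 1
  row 2 [00010]: ((NOT 0 IMPLIES 1) OR 0) -> 1
  row 3 [00011]: ((NOT 1 IMPLIES 1) OR 0) -> 1
  row 4 [00100]: ((NOT 0 IMPLIES 0) OR 0) -> 0
  row 5 [00101]: ((NOT 1 IMPLIES 0) OR 0) -> 1
  row 6 [00110]: ((NOT 0 IMPLIES 1) OR 0) -> 1
  row 7 [00111]: ((NOT 1 IMPLIES 1) OR 0) -> 1
  row 8 [01000]: ((NOT 0 IMPLIES 0) OR 0) -> 0
  row 9 [01001]: ((NOT 1 IMPLIES 0) OR 0) -> 1
  row 10 [01010]: ((NOT 0 IMPLIES 1) OR 0) -> 1
  row 11 [01011]: ((NOT 1 IMPLIES 1) OR 0) -> 1
  row 12 [01100]: ((NOT 0 IMPLIES 0) OR 0) -> 0
  row 13 [01101]: ((NOT 1 IMPLIES 0) OR 0) -> 1
  row 14 [01110]: ((NOT 0 IMPLIES 1) OR 0) -> 1
  row 15 [01111]: ((NOT 1 IMPLIES 1) OR 0) -> 1
  row 16 [10000]: ((NOT 0 IMPLIES 0) OR 1) -> 1
  row 17 [10001]: ((NOT 1 IMPLIES 0) OR 1) -> 1
  row 18 [10010]: ((NOT 0 IMPLIES 1) OR 1) -> 1
  row 19 [10011]: ((NOT 1 IMPLIES 1) OR 1) -> 1
  row 20 [10100]: ((NOT 0 IMPLIES 0) OR 1) -> 1
  row 21 [10101]: ((NOT 1 IMPLIES 0) OR 1) -> 1
  row 22 [10110]: ((NOT 0 IMPLIES 1) OR 1) -> 1
  row 23 [10111]: ((NOT 1 IMPLIES 1) OR 1) -> 1
  row 24 [11000]: ((NOT 0 IMPLIES 0) OR 1) -> 1
  row 25 [11001]: ((NOT 1 IMPLIES 0) OR 1) -> 1
  row 26 [11010]: ((NOT 0 IMPLIES 1) OR 1) -> 1
  row 27 [11011]: ((NOT 1 IMPLIES 1) OR 1) -> 1
  row 28 [11100]: ((NOT 0 IMPLIES 0) OR 1) -> 1
  row 29 [11101]: ((NOT 1 IMPLIES 0) OR 1) -> 1
  row 30 [11110]: ((NOT 0 IMPLIES 1) OR 1) -> 1
  row 31 [11111]: ((NOT 1 IMPLIES 1) OR 1) -> 1
Full result column, 4 rows per line (a,b,c fixed per line; d,e runs 00..11 left to right):
  rows 0-3 [a,b,c=000]: 0111  = hex 7
  rows 4-7 [a,b,c=001]: 0111  = hex 7
  rows 8-11 [a,b,c=010]: 0111  = hex 7
  rows 12-15 [a,b,c=011]: 0111  = hex 7
  rows 16-19 [a,b,c=100]: 1111  = hex F
  rows 20-23 [a,b,c=101]: 1111  = hex F
  rows 24-27 [a,b,c=110]: 1111  = hex F
  rows 28-31 [a,b,c=111]: 1111  = hex F
Output column (row 0 .. row 31) = 01110111011101111111111111111111
Output column grouped in 4s = 0111 0111 0111 0111 1111 1111 1111 1111 = 0x7777FFFF
Convert to decimal digit by digit (value = value*16 + digit):
  7 -> 7
  7*16 + 7 = 119
  119*16 + 7 = 1911
  1911*16 + 7 = 30583
  30583*16 + 15 (F) = 489343
  489343*16 + 15 (F) = 7829503
  7829503*16 + 15 (F) = 125272063
  125272063*16 + 15 (F) = 2004353023
Decimal = 2004353023

2004353023


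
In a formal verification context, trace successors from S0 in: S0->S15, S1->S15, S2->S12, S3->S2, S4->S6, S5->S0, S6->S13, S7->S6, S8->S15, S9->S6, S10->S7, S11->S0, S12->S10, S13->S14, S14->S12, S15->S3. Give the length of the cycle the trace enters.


Trace from S0 until a state repeats:
  S0 -> S15 -> S3 -> S2 -> S12 -> S10 -> S7 -> S6 -> S13 -> S14 -> S12
S12 first seen at step 4, revisited at step 10.
Cycle length = 10 - 4 = 6

6


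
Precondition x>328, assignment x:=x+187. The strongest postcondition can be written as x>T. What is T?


Formula: sp(P, x:=E) = exists old_x. (x = E[old_x/x]) AND P[old_x/x] (old_x is the value of x before the assignment; eliminate old_x by solving x = E[old_x/x] for old_x)
Step 1: Precondition P: x>328, i.e. old_x > 328
Step 2: Assignment gives x = old_x + 187, so old_x = x - 187
Step 3: Substitute into P: x - 187 > 328
Step 4: Simplify: x > 328+187 = 515

515


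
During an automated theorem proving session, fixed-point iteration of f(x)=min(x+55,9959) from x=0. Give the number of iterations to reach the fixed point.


Step 1: x=0, cap=9959, increment=55
Step 2: x grows by 55 each step until capped at 9959; fixed point is x=9959
Step 3: iterations = ceil(9959/55) = 182

182


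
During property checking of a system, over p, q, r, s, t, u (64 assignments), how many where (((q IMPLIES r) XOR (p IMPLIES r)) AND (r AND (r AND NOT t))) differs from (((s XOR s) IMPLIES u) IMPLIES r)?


F1 = (((q IMPLIES r) XOR (p IMPLIES r)) AND (r AND (r AND NOT t)))
F2 = (((s XOR s) IMPLIES u) IMPLIES r)
Evaluate both on each of 64 rows (bits = p,q,r,s,t,u):
  row 0 [000000]: F1=0 F2=0 -> 0
  row 1 [000001]: F1=0 F2=0 -> 0
  row 2 [000010]: F1=0 F2=0 -> 0
  row 3 [000011]: F1=0 F2=0 -> 0
  row 4 [000100]: F1=0 F2=0 -> 0
  (every remaining row is evaluated the same way; all 64 results are listed next)
Full result column, 8 rows per line (p,q,r fixed per line; s,t,u runs 000..111 left to right):
  rows 0-7 [p,q,r=000]: 00000000  (ones: 0)
  rows 8-15 [p,q,r=001]: 11111111  (ones: 8)
  rows 16-23 [p,q,r=010]: 00000000  (ones: 0)
  rows 24-31 [p,q,r=011]: 11111111  (ones: 8)
  rows 32-39 [p,q,r=100]: 00000000  (ones: 0)
  rows 40-47 [p,q,r=101]: 11111111  (ones: 8)
  rows 48-55 [p,q,r=110]: 00000000  (ones: 0)
  rows 56-63 [p,q,r=111]: 11111111  (ones: 8)
Disagreements = 0+8+0+8+0+8+0+8 = 32

32


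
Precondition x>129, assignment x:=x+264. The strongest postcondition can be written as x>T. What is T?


Formula: sp(P, x:=E) = exists old_x. (x = E[old_x/x]) AND P[old_x/x] (old_x is the value of x before the assignment; eliminate old_x by solving x = E[old_x/x] for old_x)
Step 1: Precondition P: x>129, i.e. old_x > 129
Step 2: Assignment gives x = old_x + 264, so old_x = x - 264
Step 3: Substitute into P: x - 264 > 129
Step 4: Simplify: x > 129+264 = 393

393


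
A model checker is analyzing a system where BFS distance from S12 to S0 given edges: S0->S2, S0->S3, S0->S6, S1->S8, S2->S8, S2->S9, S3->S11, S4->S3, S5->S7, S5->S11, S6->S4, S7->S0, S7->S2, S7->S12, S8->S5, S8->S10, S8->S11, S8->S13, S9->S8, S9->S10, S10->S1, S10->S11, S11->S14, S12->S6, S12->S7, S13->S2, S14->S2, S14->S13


BFS layer-by-layer from S12:
  dist 0: {S12}
  dist 1: {S6, S7}
  dist 2: {S0, S2, S4}
  -> S0 reached at distance 2
Shortest path length = 2

2


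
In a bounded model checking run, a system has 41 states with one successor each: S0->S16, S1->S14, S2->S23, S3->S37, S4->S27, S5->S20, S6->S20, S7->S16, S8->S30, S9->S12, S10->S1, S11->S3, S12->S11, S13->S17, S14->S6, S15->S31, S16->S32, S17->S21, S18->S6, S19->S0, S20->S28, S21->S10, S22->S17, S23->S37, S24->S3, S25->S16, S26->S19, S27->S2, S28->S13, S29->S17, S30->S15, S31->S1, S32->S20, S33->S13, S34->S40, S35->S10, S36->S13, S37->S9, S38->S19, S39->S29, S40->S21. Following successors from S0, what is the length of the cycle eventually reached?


Trace from S0 until a state repeats:
  S0 -> S16 -> S32 -> S20 -> S28 -> S13 -> S17 -> S21 -> S10 -> S1 -> S14 -> S6 -> S20
S20 first seen at step 3, revisited at step 12.
Cycle length = 12 - 3 = 9

9


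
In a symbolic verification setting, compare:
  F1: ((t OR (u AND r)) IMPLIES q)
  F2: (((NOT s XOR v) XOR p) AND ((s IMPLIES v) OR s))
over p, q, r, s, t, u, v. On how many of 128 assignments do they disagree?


F1 = ((t OR (u AND r)) IMPLIES q)
F2 = (((NOT s XOR v) XOR p) AND ((s IMPLIES v) OR s))
Evaluate both on each of 128 rows (bits = p,q,r,s,t,u,v):
  row 0 [0000000]: F1=1 F2=1 -> 0
  row 1 [0000001]: F1=1 F2=0 (differ) -> 1
  row 2 [0000010]: F1=1 F2=1 -> 0
  row 3 [0000011]: F1=1 F2=0 (differ) -> 1
  row 4 [0000100]: F1=0 F2=1 (differ) -> 1
  (every remaining row is evaluated the same way; all 128 results are listed next)
Full result column, 8 rows per line (p,q,r,s fixed per line; t,u,v runs 000..111 left to right):
  rows 0-7 [p,q,r,s=0000]: 01011010  (ones: 4)
  rows 8-15 [p,q,r,s=0001]: 10100101  (ones: 4)
  rows 16-23 [p,q,r,s=0010]: 01101010  (ones: 4)
  rows 24-31 [p,q,r,s=0011]: 10010101  (ones: 4)
  rows 32-39 [p,q,r,s=0100]: 01010101  (ones: 4)
  rows 40-47 [p,q,r,s=0101]: 10101010  (ones: 4)
  rows 48-55 [p,q,r,s=0110]: 01010101  (ones: 4)
  rows 56-63 [p,q,r,s=0111]: 10101010  (ones: 4)
  rows 64-71 [p,q,r,s=1000]: 10100101  (ones: 4)
  rows 72-79 [p,q,r,s=1001]: 01011010  (ones: 4)
  rows 80-87 [p,q,r,s=1010]: 10010101  (ones: 4)
  rows 88-95 [p,q,r,s=1011]: 01101010  (ones: 4)
  rows 96-103 [p,q,r,s=1100]: 10101010  (ones: 4)
  rows 104-111 [p,q,r,s=1101]: 01010101  (ones: 4)
  rows 112-119 [p,q,r,s=1110]: 10101010  (ones: 4)
  rows 120-127 [p,q,r,s=1111]: 01010101  (ones: 4)
Disagreements = 4+4+4+4+4+4+4+4+4+4+4+4+4+4+4+4 = 64

64


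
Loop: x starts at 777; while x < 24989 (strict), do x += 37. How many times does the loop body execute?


Step 1: x goes from 777 toward 24989 by 37; the body runs while x<24989, so iterations = ceil((bound-start)/step)
Step 2: Distance=24212
Step 3: ceil(24212/37)=655

655


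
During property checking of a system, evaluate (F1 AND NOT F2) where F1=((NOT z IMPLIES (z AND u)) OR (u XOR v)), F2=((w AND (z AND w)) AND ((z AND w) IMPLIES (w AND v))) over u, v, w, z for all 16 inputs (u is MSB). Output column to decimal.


F1 = ((NOT z IMPLIES (z AND u)) OR (u XOR v))
F2 = ((w AND (z AND w)) AND ((z AND w) IMPLIES (w AND v)))
Counterexample to F1=>F2 is where F1=1 and F2=0.
Evaluate each row (bits = u,v,w,z, MSB first):
  row 0 [0000]: F1=0 F2=0 -> F1&~F2 -> 0
  row 1 [0001]: F1=1 F2=0 -> F1&~F2 -> 1
  row 2 [0010]: F1=0 F2=0 -> F1&~F2 -> 0
  row 3 [0011]: F1=1 F2=0 -> F1&~F2 -> 1
  row 4 [0100]: F1=1 F2=0 -> F1&~F2 -> 1
  row 5 [0101]: F1=1 F2=0 -> F1&~F2 -> 1
  row 6 [0110]: F1=1 F2=0 -> F1&~F2 -> 1
  row 7 [0111]: F1=1 F2=1 -> F1&~F2 -> 0
  row 8 [1000]: F1=1 F2=0 -> F1&~F2 -> 1
  row 9 [1001]: F1=1 F2=0 -> F1&~F2 -> 1
  row 10 [1010]: F1=1 F2=0 -> F1&~F2 -> 1
  row 11 [1011]: F1=1 F2=0 -> F1&~F2 -> 1
  row 12 [1100]: F1=0 F2=0 -> F1&~F2 -> 0
  row 13 [1101]: F1=1 F2=0 -> F1&~F2 -> 1
  row 14 [1110]: F1=0 F2=0 -> F1&~F2 -> 0
  row 15 [1111]: F1=1 F2=1 -> F1&~F2 -> 0
Full result column, 4 rows per line (u,v fixed per line; w,z runs 00..11 left to right):
  rows 0-3 [u,v=00]: 0101  = hex 5
  rows 4-7 [u,v=01]: 1110  = hex E
  rows 8-11 [u,v=10]: 1111  = hex F
  rows 12-15 [u,v=11]: 0100  = hex 4
Counterexample vector (row 0 .. row 15) = 0101111011110100
Output column grouped in 4s = 0101 1110 1111 0100 = 0x5EF4
Convert to decimal digit by digit (value = value*16 + digit):
  5 -> 5
  5*16 + 14 (E) = 94
  94*16 + 15 (F) = 1519
  1519*16 + 4 = 24308
Decimal = 24308

24308


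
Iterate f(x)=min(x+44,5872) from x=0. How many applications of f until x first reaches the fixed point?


Step 1: x=0, cap=5872, increment=44
Step 2: x grows by 44 each step until capped at 5872; fixed point is x=5872
Step 3: iterations = ceil(5872/44) = 134

134


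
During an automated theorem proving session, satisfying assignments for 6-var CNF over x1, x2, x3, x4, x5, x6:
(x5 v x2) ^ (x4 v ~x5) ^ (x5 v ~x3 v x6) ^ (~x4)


CNF with 4 clauses over 6 vars (64 assignments).
An assignment satisfies CNF iff every clause has >=1 true literal.
Check each row (bits = x1,x2,x3,x4,x5,x6; clause T/F shown):
  row 0 [000000]: clauses=FTTT -> 0
  row 1 [000001]: clauses=FTTT -> 0
  row 2 [000010]: clauses=TFTT -> 0
  row 3 [000011]: clauses=TFTT -> 0
  row 4 [000100]: clauses=FTTF -> 0
  (every remaining row is evaluated the same way; all 64 results are listed next)
Full result column, 8 rows per line (x1,x2,x3 fixed per line; x4,x5,x6 runs 000..111 left to right):
  rows 0-7 [x1,x2,x3=000]: 00000000  (ones: 0)
  rows 8-15 [x1,x2,x3=001]: 00000000  (ones: 0)
  rows 16-23 [x1,x2,x3=010]: 11000000  (ones: 2)
  rows 24-31 [x1,x2,x3=011]: 01000000  (ones: 1)
  rows 32-39 [x1,x2,x3=100]: 00000000  (ones: 0)
  rows 40-47 [x1,x2,x3=101]: 00000000  (ones: 0)
  rows 48-55 [x1,x2,x3=110]: 11000000  (ones: 2)
  rows 56-63 [x1,x2,x3=111]: 01000000  (ones: 1)
Satisfying assignments = 0+0+2+1+0+0+2+1 = 6

6


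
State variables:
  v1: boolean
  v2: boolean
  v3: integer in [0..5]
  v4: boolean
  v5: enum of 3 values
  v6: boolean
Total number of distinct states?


State space = product of domain sizes of all variables.
Domain sizes:
  v1 (boolean): 2
  v2 (boolean): 2
  v3 (integer in [0..5]): 6
  v4 (boolean): 2
  v5 (enum of 3 values): 3
  v6 (boolean): 2
Product = 2 * 2 * 6 * 2 * 3 * 2 = 288

288


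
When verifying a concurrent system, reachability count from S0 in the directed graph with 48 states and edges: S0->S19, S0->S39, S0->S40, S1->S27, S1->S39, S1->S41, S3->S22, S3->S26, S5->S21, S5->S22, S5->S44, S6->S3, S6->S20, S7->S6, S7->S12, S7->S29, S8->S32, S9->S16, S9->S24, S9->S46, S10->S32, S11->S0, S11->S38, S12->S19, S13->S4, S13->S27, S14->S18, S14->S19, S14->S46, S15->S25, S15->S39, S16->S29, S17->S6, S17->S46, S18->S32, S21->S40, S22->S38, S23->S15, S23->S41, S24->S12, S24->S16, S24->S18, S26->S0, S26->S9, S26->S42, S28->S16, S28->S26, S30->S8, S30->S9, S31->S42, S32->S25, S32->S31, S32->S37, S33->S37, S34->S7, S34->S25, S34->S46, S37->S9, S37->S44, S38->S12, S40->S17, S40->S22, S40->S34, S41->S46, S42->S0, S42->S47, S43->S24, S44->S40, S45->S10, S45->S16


BFS from S0:
  layer 0: {S0}
  layer 1: {S19, S39, S40}
  layer 2: {S17, S22, S34}
  layer 3: {S6, S7, S25, S38, S46}
  layer 4: {S3, S12, S20, S29}
  layer 5: {S26}
  layer 6: {S9, S42}
  layer 7: {S16, S24, S47}
  layer 8: {S18}
  layer 9: {S32}
  layer 10: {S31, S37}
  layer 11: {S44}
Reachable set: {S0, S3, S6, S7, S9, S12, S16, S17, S18, S19, S20, S22, S24, S25, S26, S29, S31, S32, S34, S37, S38, S39, S40, S42, S44, S46, S47}
Count = 27

27


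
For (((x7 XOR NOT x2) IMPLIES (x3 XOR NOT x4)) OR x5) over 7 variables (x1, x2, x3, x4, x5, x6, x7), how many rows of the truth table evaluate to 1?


Formula: (((x7 XOR NOT x2) IMPLIES (x3 XOR NOT x4)) OR x5) over 7 vars (128 rows)
Evaluate each row (x1, x2, x3, x4, x5, x6, x7 as bits, MSB first):
  row 0 [0000000]: (((0 XOR NOT 0) IMPLIES (0 XOR NOT 0)) OR 0) -> 1
  row 1 [0000001]: (((1 XOR NOT 0) IMPLIES (0 XOR NOT 0)) OR 0) -> 1
  row 2 [0000010]: (((0 XOR NOT 0) IMPLIES (0 XOR NOT 0)) OR 0) -> 1
  row 3 [0000011]: (((1 XOR NOT 0) IMPLIES (0 XOR NOT 0)) OR 0) -> 1
  row 4 [0000100]: (((0 XOR NOT 0) IMPLIES (0 XOR NOT 0)) OR 1) -> 1
  (every remaining row is evaluated the same way; all 128 results are listed next)
Full result column, 8 rows per line (x1,x2,x3,x4 fixed per line; x5,x6,x7 runs 000..111 left to right):
  rows 0-7 [x1,x2,x3,x4=0000]: 11111111  (ones: 8)
  rows 8-15 [x1,x2,x3,x4=0001]: 01011111  (ones: 6)
  rows 16-23 [x1,x2,x3,x4=0010]: 01011111  (ones: 6)
  rows 24-31 [x1,x2,x3,x4=0011]: 11111111  (ones: 8)
  rows 32-39 [x1,x2,x3,x4=0100]: 11111111  (ones: 8)
  rows 40-47 [x1,x2,x3,x4=0101]: 10101111  (ones: 6)
  rows 48-55 [x1,x2,x3,x4=0110]: 10101111  (ones: 6)
  rows 56-63 [x1,x2,x3,x4=0111]: 11111111  (ones: 8)
  rows 64-71 [x1,x2,x3,x4=1000]: 11111111  (ones: 8)
  rows 72-79 [x1,x2,x3,x4=1001]: 01011111  (ones: 6)
  rows 80-87 [x1,x2,x3,x4=1010]: 01011111  (ones: 6)
  rows 88-95 [x1,x2,x3,x4=1011]: 11111111  (ones: 8)
  rows 96-103 [x1,x2,x3,x4=1100]: 11111111  (ones: 8)
  rows 104-111 [x1,x2,x3,x4=1101]: 10101111  (ones: 6)
  rows 112-119 [x1,x2,x3,x4=1110]: 10101111  (ones: 6)
  rows 120-127 [x1,x2,x3,x4=1111]: 11111111  (ones: 8)
Count of 1-rows = 8+6+6+8+8+6+6+8+8+6+6+8+8+6+6+8 = 112

112


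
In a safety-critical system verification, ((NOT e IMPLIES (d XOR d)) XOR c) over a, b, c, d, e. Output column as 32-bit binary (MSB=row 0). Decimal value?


Formula: ((NOT e IMPLIES (d XOR d)) XOR c) over a, b, c, d, e (32 rows)
Evaluate each row (bits = a,b,c,d,e, MSB first):
  row 0 [00000]: ((NOT 0 IMPLIES (0 XOR 0)) XOR 0) -> 0
  row 1 [00001]: ((NOT 1 IMPLIES (0 XOR 0)) XOR 0) -> 1
  row 2 [00010]: ((NOT 0 IMPLIES (1 XOR 1)) XOR 0) -> 0
  row 3 [00011]: ((NOT 1 IMPLIES (1 XOR 1)) XOR 0) -> 1
  row 4 [00100]: ((NOT 0 IMPLIES (0 XOR 0)) XOR 1) -> 1
  row 5 [00101]: ((NOT 1 IMPLIES (0 XOR 0)) XOR 1) -> 0
  row 6 [00110]: ((NOT 0 IMPLIES (1 XOR 1)) XOR 1) -> 1
  row 7 [00111]: ((NOT 1 IMPLIES (1 XOR 1)) XOR 1) -> 0
  row 8 [01000]: ((NOT 0 IMPLIES (0 XOR 0)) XOR 0) -> 0
  row 9 [01001]: ((NOT 1 IMPLIES (0 XOR 0)) XOR 0) -> 1
  row 10 [01010]: ((NOT 0 IMPLIES (1 XOR 1)) XOR 0) -> 0
  row 11 [01011]: ((NOT 1 IMPLIES (1 XOR 1)) XOR 0) -> 1
  row 12 [01100]: ((NOT 0 IMPLIES (0 XOR 0)) XOR 1) -> 1
  row 13 [01101]: ((NOT 1 IMPLIES (0 XOR 0)) XOR 1) -> 0
  row 14 [01110]: ((NOT 0 IMPLIES (1 XOR 1)) XOR 1) -> 1
  row 15 [01111]: ((NOT 1 IMPLIES (1 XOR 1)) XOR 1) -> 0
  row 16 [10000]: ((NOT 0 IMPLIES (0 XOR 0)) XOR 0) -> 0
  row 17 [10001]: ((NOT 1 IMPLIES (0 XOR 0)) XOR 0) -> 1
  row 18 [10010]: ((NOT 0 IMPLIES (1 XOR 1)) XOR 0) -> 0
  row 19 [10011]: ((NOT 1 IMPLIES (1 XOR 1)) XOR 0) -> 1
  row 20 [10100]: ((NOT 0 IMPLIES (0 XOR 0)) XOR 1) -> 1
  row 21 [10101]: ((NOT 1 IMPLIES (0 XOR 0)) XOR 1) -> 0
  row 22 [10110]: ((NOT 0 IMPLIES (1 XOR 1)) XOR 1) -> 1
  row 23 [10111]: ((NOT 1 IMPLIES (1 XOR 1)) XOR 1) -> 0
  row 24 [11000]: ((NOT 0 IMPLIES (0 XOR 0)) XOR 0) -> 0
  row 25 [11001]: ((NOT 1 IMPLIES (0 XOR 0)) XOR 0) -> 1
  row 26 [11010]: ((NOT 0 IMPLIES (1 XOR 1)) XOR 0) -> 0
  row 27 [11011]: ((NOT 1 IMPLIES (1 XOR 1)) XOR 0) -> 1
  row 28 [11100]: ((NOT 0 IMPLIES (0 XOR 0)) XOR 1) -> 1
  row 29 [11101]: ((NOT 1 IMPLIES (0 XOR 0)) XOR 1) -> 0
  row 30 [11110]: ((NOT 0 IMPLIES (1 XOR 1)) XOR 1) -> 1
  row 31 [11111]: ((NOT 1 IMPLIES (1 XOR 1)) XOR 1) -> 0
Full result column, 4 rows per line (a,b,c fixed per line; d,e runs 00..11 left to right):
  rows 0-3 [a,b,c=000]: 0101  = hex 5
  rows 4-7 [a,b,c=001]: 1010  = hex A
  rows 8-11 [a,b,c=010]: 0101  = hex 5
  rows 12-15 [a,b,c=011]: 1010  = hex A
  rows 16-19 [a,b,c=100]: 0101  = hex 5
  rows 20-23 [a,b,c=101]: 1010  = hex A
  rows 24-27 [a,b,c=110]: 0101  = hex 5
  rows 28-31 [a,b,c=111]: 1010  = hex A
Output column (row 0 .. row 31) = 01011010010110100101101001011010
Output column grouped in 4s = 0101 1010 0101 1010 0101 1010 0101 1010 = 0x5A5A5A5A
Convert to decimal digit by digit (value = value*16 + digit):
  5 -> 5
  5*16 + 10 (A) = 90
  90*16 + 5 = 1445
  1445*16 + 10 (A) = 23130
  23130*16 + 5 = 370085
  370085*16 + 10 (A) = 5921370
  5921370*16 + 5 = 94741925
  94741925*16 + 10 (A) = 1515870810
Decimal = 1515870810

1515870810


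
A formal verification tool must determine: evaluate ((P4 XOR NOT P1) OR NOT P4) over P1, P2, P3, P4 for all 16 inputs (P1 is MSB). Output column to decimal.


Formula: ((P4 XOR NOT P1) OR NOT P4) over P1, P2, P3, P4 (16 rows)
Evaluate each row (bits = P1,P2,P3,P4, MSB first):
  row 0 [0000]: ((0 XOR NOT 0) OR NOT 0) -> 1
  row 1 [0001]: ((1 XOR NOT 0) OR NOT 1) -> 0
  row 2 [0010]: ((0 XOR NOT 0) OR NOT 0) -> 1
  row 3 [0011]: ((1 XOR NOT 0) OR NOT 1) -> 0
  row 4 [0100]: ((0 XOR NOT 0) OR NOT 0) -> 1
  row 5 [0101]: ((1 XOR NOT 0) OR NOT 1) -> 0
  row 6 [0110]: ((0 XOR NOT 0) OR NOT 0) -> 1
  row 7 [0111]: ((1 XOR NOT 0) OR NOT 1) -> 0
  row 8 [1000]: ((0 XOR NOT 1) OR NOT 0) -> 1
  row 9 [1001]: ((1 XOR NOT 1) OR NOT 1) -> 1
  row 10 [1010]: ((0 XOR NOT 1) OR NOT 0) -> 1
  row 11 [1011]: ((1 XOR NOT 1) OR NOT 1) -> 1
  row 12 [1100]: ((0 XOR NOT 1) OR NOT 0) -> 1
  row 13 [1101]: ((1 XOR NOT 1) OR NOT 1) -> 1
  row 14 [1110]: ((0 XOR NOT 1) OR NOT 0) -> 1
  row 15 [1111]: ((1 XOR NOT 1) OR NOT 1) -> 1
Full result column, 4 rows per line (P1,P2 fixed per line; P3,P4 runs 00..11 left to right):
  rows 0-3 [P1,P2=00]: 1010  = hex A
  rows 4-7 [P1,P2=01]: 1010  = hex A
  rows 8-11 [P1,P2=10]: 1111  = hex F
  rows 12-15 [P1,P2=11]: 1111  = hex F
Output column (row 0 .. row 15) = 1010101011111111
Output column grouped in 4s = 1010 1010 1111 1111 = 0xAAFF
Convert to decimal digit by digit (value = value*16 + digit):
  A -> 10
  10*16 + 10 (A) = 170
  170*16 + 15 (F) = 2735
  2735*16 + 15 (F) = 43775
Decimal = 43775

43775


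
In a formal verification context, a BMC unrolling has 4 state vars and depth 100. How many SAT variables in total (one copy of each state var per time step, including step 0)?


BMC unrolls to depth k, creating one copy of each state var for steps 0..k.
Step count = 100 + 1 = 101 (steps 0 through 100)
Vars per step = 4
Total = 4 * 101 = 404

404


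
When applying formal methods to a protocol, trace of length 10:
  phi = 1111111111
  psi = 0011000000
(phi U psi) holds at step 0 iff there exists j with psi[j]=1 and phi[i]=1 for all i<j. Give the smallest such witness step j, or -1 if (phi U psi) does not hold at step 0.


(phi U psi) at 0: need smallest j with psi[j]=1 and phi[i]=1 for all i in [0,j).
Scan from step 0:
  step 0: phi=1, psi=0 -> continue
  step 1: phi=1, psi=0 -> continue
  step 2: psi=1 and phi held for [0,2) -> witness found
Witness step = 2

2


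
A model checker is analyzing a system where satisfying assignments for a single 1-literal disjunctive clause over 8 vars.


Step 1: Total=2^8=256
Step 2: Unsat when all 1 false: 2^7=128
Step 3: Sat=256-128=128

128


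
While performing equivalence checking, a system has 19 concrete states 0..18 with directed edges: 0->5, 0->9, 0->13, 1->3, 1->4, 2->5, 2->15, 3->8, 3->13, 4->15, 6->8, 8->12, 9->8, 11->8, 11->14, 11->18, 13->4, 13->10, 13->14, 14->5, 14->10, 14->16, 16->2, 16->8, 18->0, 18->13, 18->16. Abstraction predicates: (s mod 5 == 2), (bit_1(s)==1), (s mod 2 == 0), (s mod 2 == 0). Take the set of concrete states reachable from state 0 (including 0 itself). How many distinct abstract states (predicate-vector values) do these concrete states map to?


BFS from 0:
Concrete reachable: {0, 2, 4, 5, 8, 9, 10, 12, 13, 14, 15, 16}
Abstract via predicates (s mod 5 == 2), (bit_1(s)==1), (s mod 2 == 0), (s mod 2 == 0):
  (0,0,0,0) <- {5, 9, 13}
  (0,0,1,1) <- {0, 4, 8, 16}
  (0,1,0,0) <- {15}
  (0,1,1,1) <- {10, 14}
  (1,0,1,1) <- {12}
  (1,1,1,1) <- {2}
Distinct abstract states = 6

6


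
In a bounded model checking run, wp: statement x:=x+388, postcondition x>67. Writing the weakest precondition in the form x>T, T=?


Formula: wp(x:=E, P) = P[E/x] (substitute E for x in postcondition)
Step 1: Postcondition: x>67
Step 2: Substitute x+388 for x: x+388>67
Step 3: Solve for x: x > 67-388 = -321

-321


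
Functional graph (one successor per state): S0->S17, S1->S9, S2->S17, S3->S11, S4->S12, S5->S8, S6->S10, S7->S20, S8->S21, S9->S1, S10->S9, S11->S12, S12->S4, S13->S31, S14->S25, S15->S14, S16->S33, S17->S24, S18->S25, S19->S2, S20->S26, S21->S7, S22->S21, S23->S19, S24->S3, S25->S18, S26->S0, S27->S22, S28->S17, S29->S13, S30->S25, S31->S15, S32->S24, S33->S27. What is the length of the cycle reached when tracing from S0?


Trace from S0 until a state repeats:
  S0 -> S17 -> S24 -> S3 -> S11 -> S12 -> S4 -> S12
S12 first seen at step 5, revisited at step 7.
Cycle length = 7 - 5 = 2

2


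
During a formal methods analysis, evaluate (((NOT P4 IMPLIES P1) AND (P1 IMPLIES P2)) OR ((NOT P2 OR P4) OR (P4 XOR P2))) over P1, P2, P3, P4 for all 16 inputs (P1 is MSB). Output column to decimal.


Formula: (((NOT P4 IMPLIES P1) AND (P1 IMPLIES P2)) OR ((NOT P2 OR P4) OR (P4 XOR P2))) over P1, P2, P3, P4 (16 rows)
Evaluate each row (bits = P1,P2,P3,P4, MSB first):
  row 0 [0000]: (((NOT 0 IMPLIES 0) AND (0 IMPLIES 0)) OR ((NOT 0 OR 0) OR (0 XOR 0))) -> 1
  row 1 [0001]: (((NOT 1 IMPLIES 0) AND (0 IMPLIES 0)) OR ((NOT 0 OR 1) OR (1 XOR 0))) -> 1
  row 2 [0010]: (((NOT 0 IMPLIES 0) AND (0 IMPLIES 0)) OR ((NOT 0 OR 0) OR (0 XOR 0))) -> 1
  row 3 [0011]: (((NOT 1 IMPLIES 0) AND (0 IMPLIES 0)) OR ((NOT 0 OR 1) OR (1 XOR 0))) -> 1
  row 4 [0100]: (((NOT 0 IMPLIES 0) AND (0 IMPLIES 1)) OR ((NOT 1 OR 0) OR (0 XOR 1))) -> 1
  row 5 [0101]: (((NOT 1 IMPLIES 0) AND (0 IMPLIES 1)) OR ((NOT 1 OR 1) OR (1 XOR 1))) -> 1
  row 6 [0110]: (((NOT 0 IMPLIES 0) AND (0 IMPLIES 1)) OR ((NOT 1 OR 0) OR (0 XOR 1))) -> 1
  row 7 [0111]: (((NOT 1 IMPLIES 0) AND (0 IMPLIES 1)) OR ((NOT 1 OR 1) OR (1 XOR 1))) -> 1
  row 8 [1000]: (((NOT 0 IMPLIES 1) AND (1 IMPLIES 0)) OR ((NOT 0 OR 0) OR (0 XOR 0))) -> 1
  row 9 [1001]: (((NOT 1 IMPLIES 1) AND (1 IMPLIES 0)) OR ((NOT 0 OR 1) OR (1 XOR 0))) -> 1
  row 10 [1010]: (((NOT 0 IMPLIES 1) AND (1 IMPLIES 0)) OR ((NOT 0 OR 0) OR (0 XOR 0))) -> 1
  row 11 [1011]: (((NOT 1 IMPLIES 1) AND (1 IMPLIES 0)) OR ((NOT 0 OR 1) OR (1 XOR 0))) -> 1
  row 12 [1100]: (((NOT 0 IMPLIES 1) AND (1 IMPLIES 1)) OR ((NOT 1 OR 0) OR (0 XOR 1))) -> 1
  row 13 [1101]: (((NOT 1 IMPLIES 1) AND (1 IMPLIES 1)) OR ((NOT 1 OR 1) OR (1 XOR 1))) -> 1
  row 14 [1110]: (((NOT 0 IMPLIES 1) AND (1 IMPLIES 1)) OR ((NOT 1 OR 0) OR (0 XOR 1))) -> 1
  row 15 [1111]: (((NOT 1 IMPLIES 1) AND (1 IMPLIES 1)) OR ((NOT 1 OR 1) OR (1 XOR 1))) -> 1
Full result column, 4 rows per line (P1,P2 fixed per line; P3,P4 runs 00..11 left to right):
  rows 0-3 [P1,P2=00]: 1111  = hex F
  rows 4-7 [P1,P2=01]: 1111  = hex F
  rows 8-11 [P1,P2=10]: 1111  = hex F
  rows 12-15 [P1,P2=11]: 1111  = hex F
Output column (row 0 .. row 15) = 1111111111111111
Output column grouped in 4s = 1111 1111 1111 1111 = 0xFFFF
Convert to decimal digit by digit (value = value*16 + digit):
  F -> 15
  15*16 + 15 (F) = 255
  255*16 + 15 (F) = 4095
  4095*16 + 15 (F) = 65535
Decimal = 65535

65535


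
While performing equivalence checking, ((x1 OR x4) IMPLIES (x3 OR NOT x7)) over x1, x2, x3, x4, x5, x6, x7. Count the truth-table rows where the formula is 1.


Formula: ((x1 OR x4) IMPLIES (x3 OR NOT x7)) over 7 vars (128 rows)
Evaluate each row (x1, x2, x3, x4, x5, x6, x7 as bits, MSB first):
  row 0 [0000000]: ((0 OR 0) IMPLIES (0 OR NOT 0)) -> 1
  row 1 [0000001]: ((0 OR 0) IMPLIES (0 OR NOT 1)) -> 1
  row 2 [0000010]: ((0 OR 0) IMPLIES (0 OR NOT 0)) -> 1
  row 3 [0000011]: ((0 OR 0) IMPLIES (0 OR NOT 1)) -> 1
  row 4 [0000100]: ((0 OR 0) IMPLIES (0 OR NOT 0)) -> 1
  (every remaining row is evaluated the same way; all 128 results are listed next)
Full result column, 8 rows per line (x1,x2,x3,x4 fixed per line; x5,x6,x7 runs 000..111 left to right):
  rows 0-7 [x1,x2,x3,x4=0000]: 11111111  (ones: 8)
  rows 8-15 [x1,x2,x3,x4=0001]: 10101010  (ones: 4)
  rows 16-23 [x1,x2,x3,x4=0010]: 11111111  (ones: 8)
  rows 24-31 [x1,x2,x3,x4=0011]: 11111111  (ones: 8)
  rows 32-39 [x1,x2,x3,x4=0100]: 11111111  (ones: 8)
  rows 40-47 [x1,x2,x3,x4=0101]: 10101010  (ones: 4)
  rows 48-55 [x1,x2,x3,x4=0110]: 11111111  (ones: 8)
  rows 56-63 [x1,x2,x3,x4=0111]: 11111111  (ones: 8)
  rows 64-71 [x1,x2,x3,x4=1000]: 10101010  (ones: 4)
  rows 72-79 [x1,x2,x3,x4=1001]: 10101010  (ones: 4)
  rows 80-87 [x1,x2,x3,x4=1010]: 11111111  (ones: 8)
  rows 88-95 [x1,x2,x3,x4=1011]: 11111111  (ones: 8)
  rows 96-103 [x1,x2,x3,x4=1100]: 10101010  (ones: 4)
  rows 104-111 [x1,x2,x3,x4=1101]: 10101010  (ones: 4)
  rows 112-119 [x1,x2,x3,x4=1110]: 11111111  (ones: 8)
  rows 120-127 [x1,x2,x3,x4=1111]: 11111111  (ones: 8)
Count of 1-rows = 8+4+8+8+8+4+8+8+4+4+8+8+4+4+8+8 = 104

104


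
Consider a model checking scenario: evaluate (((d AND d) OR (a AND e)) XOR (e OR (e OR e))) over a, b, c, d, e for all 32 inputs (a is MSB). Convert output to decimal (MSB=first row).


Formula: (((d AND d) OR (a AND e)) XOR (e OR (e OR e))) over a, b, c, d, e (32 rows)
Evaluate each row (bits = a,b,c,d,e, MSB first):
  row 0 [00000]: (((0 AND 0) OR (0 AND 0)) XOR (0 OR (0 OR 0))) -> 0
  row 1 [00001]: (((0 AND 0) OR (0 AND 1)) XOR (1 OR (1 OR 1))) -> 1
  row 2 [00010]: (((1 AND 1) OR (0 AND 0)) XOR (0 OR (0 OR 0))) -> 1
  row 3 [00011]: (((1 AND 1) OR (0 AND 1)) XOR (1 OR (1 OR 1))) -> 0
  row 4 [00100]: (((0 AND 0) OR (0 AND 0)) XOR (0 OR (0 OR 0))) -> 0
  row 5 [00101]: (((0 AND 0) OR (0 AND 1)) XOR (1 OR (1 OR 1))) -> 1
  row 6 [00110]: (((1 AND 1) OR (0 AND 0)) XOR (0 OR (0 OR 0))) -> 1
  row 7 [00111]: (((1 AND 1) OR (0 AND 1)) XOR (1 OR (1 OR 1))) -> 0
  row 8 [01000]: (((0 AND 0) OR (0 AND 0)) XOR (0 OR (0 OR 0))) -> 0
  row 9 [01001]: (((0 AND 0) OR (0 AND 1)) XOR (1 OR (1 OR 1))) -> 1
  row 10 [01010]: (((1 AND 1) OR (0 AND 0)) XOR (0 OR (0 OR 0))) -> 1
  row 11 [01011]: (((1 AND 1) OR (0 AND 1)) XOR (1 OR (1 OR 1))) -> 0
  row 12 [01100]: (((0 AND 0) OR (0 AND 0)) XOR (0 OR (0 OR 0))) -> 0
  row 13 [01101]: (((0 AND 0) OR (0 AND 1)) XOR (1 OR (1 OR 1))) -> 1
  row 14 [01110]: (((1 AND 1) OR (0 AND 0)) XOR (0 OR (0 OR 0))) -> 1
  row 15 [01111]: (((1 AND 1) OR (0 AND 1)) XOR (1 OR (1 OR 1))) -> 0
  row 16 [10000]: (((0 AND 0) OR (1 AND 0)) XOR (0 OR (0 OR 0))) -> 0
  row 17 [10001]: (((0 AND 0) OR (1 AND 1)) XOR (1 OR (1 OR 1))) -> 0
  row 18 [10010]: (((1 AND 1) OR (1 AND 0)) XOR (0 OR (0 OR 0))) -> 1
  row 19 [10011]: (((1 AND 1) OR (1 AND 1)) XOR (1 OR (1 OR 1))) -> 0
  row 20 [10100]: (((0 AND 0) OR (1 AND 0)) XOR (0 OR (0 OR 0))) -> 0
  row 21 [10101]: (((0 AND 0) OR (1 AND 1)) XOR (1 OR (1 OR 1))) -> 0
  row 22 [10110]: (((1 AND 1) OR (1 AND 0)) XOR (0 OR (0 OR 0))) -> 1
  row 23 [10111]: (((1 AND 1) OR (1 AND 1)) XOR (1 OR (1 OR 1))) -> 0
  row 24 [11000]: (((0 AND 0) OR (1 AND 0)) XOR (0 OR (0 OR 0))) -> 0
  row 25 [11001]: (((0 AND 0) OR (1 AND 1)) XOR (1 OR (1 OR 1))) -> 0
  row 26 [11010]: (((1 AND 1) OR (1 AND 0)) XOR (0 OR (0 OR 0))) -> 1
  row 27 [11011]: (((1 AND 1) OR (1 AND 1)) XOR (1 OR (1 OR 1))) -> 0
  row 28 [11100]: (((0 AND 0) OR (1 AND 0)) XOR (0 OR (0 OR 0))) -> 0
  row 29 [11101]: (((0 AND 0) OR (1 AND 1)) XOR (1 OR (1 OR 1))) -> 0
  row 30 [11110]: (((1 AND 1) OR (1 AND 0)) XOR (0 OR (0 OR 0))) -> 1
  row 31 [11111]: (((1 AND 1) OR (1 AND 1)) XOR (1 OR (1 OR 1))) -> 0
Full result column, 4 rows per line (a,b,c fixed per line; d,e runs 00..11 left to right):
  rows 0-3 [a,b,c=000]: 0110  = hex 6
  rows 4-7 [a,b,c=001]: 0110  = hex 6
  rows 8-11 [a,b,c=010]: 0110  = hex 6
  rows 12-15 [a,b,c=011]: 0110  = hex 6
  rows 16-19 [a,b,c=100]: 0010  = hex 2
  rows 20-23 [a,b,c=101]: 0010  = hex 2
  rows 24-27 [a,b,c=110]: 0010  = hex 2
  rows 28-31 [a,b,c=111]: 0010  = hex 2
Output column (row 0 .. row 31) = 01100110011001100010001000100010
Output column grouped in 4s = 0110 0110 0110 0110 0010 0010 0010 0010 = 0x66662222
Convert to decimal digit by digit (value = value*16 + digit):
  6 -> 6
  6*16 + 6 = 102
  102*16 + 6 = 1638
  1638*16 + 6 = 26214
  26214*16 + 2 = 419426
  419426*16 + 2 = 6710818
  6710818*16 + 2 = 107373090
  107373090*16 + 2 = 1717969442
Decimal = 1717969442

1717969442


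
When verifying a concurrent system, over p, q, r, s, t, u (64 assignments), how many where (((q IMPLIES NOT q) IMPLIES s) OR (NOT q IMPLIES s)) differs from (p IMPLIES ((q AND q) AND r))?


F1 = (((q IMPLIES NOT q) IMPLIES s) OR (NOT q IMPLIES s))
F2 = (p IMPLIES ((q AND q) AND r))
Evaluate both on each of 64 rows (bits = p,q,r,s,t,u):
  row 0 [000000]: F1=0 F2=1 (differ) -> 1
  row 1 [000001]: F1=0 F2=1 (differ) -> 1
  row 2 [000010]: F1=0 F2=1 (differ) -> 1
  row 3 [000011]: F1=0 F2=1 (differ) -> 1
  row 4 [000100]: F1=1 F2=1 -> 0
  (every remaining row is evaluated the same way; all 64 results are listed next)
Full result column, 8 rows per line (p,q,r fixed per line; s,t,u runs 000..111 left to right):
  rows 0-7 [p,q,r=000]: 11110000  (ones: 4)
  rows 8-15 [p,q,r=001]: 11110000  (ones: 4)
  rows 16-23 [p,q,r=010]: 00000000  (ones: 0)
  rows 24-31 [p,q,r=011]: 00000000  (ones: 0)
  rows 32-39 [p,q,r=100]: 00001111  (ones: 4)
  rows 40-47 [p,q,r=101]: 00001111  (ones: 4)
  rows 48-55 [p,q,r=110]: 11111111  (ones: 8)
  rows 56-63 [p,q,r=111]: 00000000  (ones: 0)
Disagreements = 4+4+0+0+4+4+8+0 = 24

24


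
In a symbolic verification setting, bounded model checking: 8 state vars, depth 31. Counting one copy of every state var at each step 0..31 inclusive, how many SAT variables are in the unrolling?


BMC unrolls to depth k, creating one copy of each state var for steps 0..k.
Step count = 31 + 1 = 32 (steps 0 through 31)
Vars per step = 8
Total = 8 * 32 = 256

256


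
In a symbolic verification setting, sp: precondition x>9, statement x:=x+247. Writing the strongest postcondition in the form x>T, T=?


Formula: sp(P, x:=E) = exists old_x. (x = E[old_x/x]) AND P[old_x/x] (old_x is the value of x before the assignment; eliminate old_x by solving x = E[old_x/x] for old_x)
Step 1: Precondition P: x>9, i.e. old_x > 9
Step 2: Assignment gives x = old_x + 247, so old_x = x - 247
Step 3: Substitute into P: x - 247 > 9
Step 4: Simplify: x > 9+247 = 256

256


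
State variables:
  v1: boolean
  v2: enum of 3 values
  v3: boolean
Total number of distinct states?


State space = product of domain sizes of all variables.
Domain sizes:
  v1 (boolean): 2
  v2 (enum of 3 values): 3
  v3 (boolean): 2
Product = 2 * 3 * 2 = 12

12


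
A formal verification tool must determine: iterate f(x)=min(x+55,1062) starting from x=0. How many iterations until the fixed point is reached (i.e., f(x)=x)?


Step 1: x=0, cap=1062, increment=55
Step 2: x grows by 55 each step until capped at 1062; fixed point is x=1062
Step 3: iterations = ceil(1062/55) = 20

20


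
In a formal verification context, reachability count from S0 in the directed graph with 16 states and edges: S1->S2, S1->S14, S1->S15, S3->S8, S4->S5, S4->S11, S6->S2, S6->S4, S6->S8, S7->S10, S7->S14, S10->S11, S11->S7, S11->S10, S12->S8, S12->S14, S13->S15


BFS from S0:
  layer 0: {S0}
Reachable set: {S0}
Count = 1

1


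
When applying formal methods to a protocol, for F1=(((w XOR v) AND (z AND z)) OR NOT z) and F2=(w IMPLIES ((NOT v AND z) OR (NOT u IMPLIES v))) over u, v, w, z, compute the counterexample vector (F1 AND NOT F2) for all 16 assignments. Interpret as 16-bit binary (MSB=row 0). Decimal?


F1 = (((w XOR v) AND (z AND z)) OR NOT z)
F2 = (w IMPLIES ((NOT v AND z) OR (NOT u IMPLIES v)))
Counterexample to F1=>F2 is where F1=1 and F2=0.
Evaluate each row (bits = u,v,w,z, MSB first):
  row 0 [0000]: F1=1 F2=1 -> F1&~F2 -> 0
  row 1 [0001]: F1=0 F2=1 -> F1&~F2 -> 0
  row 2 [0010]: F1=1 F2=0 -> F1&~F2 -> 1
  row 3 [0011]: F1=1 F2=1 -> F1&~F2 -> 0
  row 4 [0100]: F1=1 F2=1 -> F1&~F2 -> 0
  row 5 [0101]: F1=1 F2=1 -> F1&~F2 -> 0
  row 6 [0110]: F1=1 F2=1 -> F1&~F2 -> 0
  row 7 [0111]: F1=0 F2=1 -> F1&~F2 -> 0
  row 8 [1000]: F1=1 F2=1 -> F1&~F2 -> 0
  row 9 [1001]: F1=0 F2=1 -> F1&~F2 -> 0
  row 10 [1010]: F1=1 F2=1 -> F1&~F2 -> 0
  row 11 [1011]: F1=1 F2=1 -> F1&~F2 -> 0
  row 12 [1100]: F1=1 F2=1 -> F1&~F2 -> 0
  row 13 [1101]: F1=1 F2=1 -> F1&~F2 -> 0
  row 14 [1110]: F1=1 F2=1 -> F1&~F2 -> 0
  row 15 [1111]: F1=0 F2=1 -> F1&~F2 -> 0
Full result column, 4 rows per line (u,v fixed per line; w,z runs 00..11 left to right):
  rows 0-3 [u,v=00]: 0010  = hex 2
  rows 4-7 [u,v=01]: 0000  = hex 0
  rows 8-11 [u,v=10]: 0000  = hex 0
  rows 12-15 [u,v=11]: 0000  = hex 0
Counterexample vector (row 0 .. row 15) = 0010000000000000
Output column grouped in 4s = 0010 0000 0000 0000 = 0x2000
Convert to decimal digit by digit (value = value*16 + digit):
  2 -> 2
  2*16 + 0 = 32
  32*16 + 0 = 512
  512*16 + 0 = 8192
Decimal = 8192

8192


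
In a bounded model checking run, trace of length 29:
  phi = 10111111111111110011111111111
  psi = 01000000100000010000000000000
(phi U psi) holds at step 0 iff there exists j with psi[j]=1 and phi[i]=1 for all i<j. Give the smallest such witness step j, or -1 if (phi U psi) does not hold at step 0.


(phi U psi) at 0: need smallest j with psi[j]=1 and phi[i]=1 for all i in [0,j).
Scan from step 0:
  step 0: phi=1, psi=0 -> continue
  step 1: psi=1 and phi held for [0,1) -> witness found
Witness step = 1

1


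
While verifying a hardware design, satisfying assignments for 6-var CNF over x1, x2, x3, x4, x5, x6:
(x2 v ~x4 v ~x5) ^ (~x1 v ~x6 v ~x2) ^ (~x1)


CNF with 3 clauses over 6 vars (64 assignments).
An assignment satisfies CNF iff every clause has >=1 true literal.
Check each row (bits = x1,x2,x3,x4,x5,x6; clause T/F shown):
  row 0 [000000]: clauses=TTT -> 1
  row 1 [000001]: clauses=TTT -> 1
  row 2 [000010]: clauses=TTT -> 1
  row 3 [000011]: clauses=TTT -> 1
  row 4 [000100]: clauses=TTT -> 1
  (every remaining row is evaluated the same way; all 64 results are listed next)
Full result column, 8 rows per line (x1,x2,x3 fixed per line; x4,x5,x6 runs 000..111 left to right):
  rows 0-7 [x1,x2,x3=000]: 11111100  (ones: 6)
  rows 8-15 [x1,x2,x3=001]: 11111100  (ones: 6)
  rows 16-23 [x1,x2,x3=010]: 11111111  (ones: 8)
  rows 24-31 [x1,x2,x3=011]: 11111111  (ones: 8)
  rows 32-39 [x1,x2,x3=100]: 00000000  (ones: 0)
  rows 40-47 [x1,x2,x3=101]: 00000000  (ones: 0)
  rows 48-55 [x1,x2,x3=110]: 00000000  (ones: 0)
  rows 56-63 [x1,x2,x3=111]: 00000000  (ones: 0)
Satisfying assignments = 6+6+8+8+0+0+0+0 = 28

28


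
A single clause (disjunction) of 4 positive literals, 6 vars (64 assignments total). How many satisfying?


Step 1: Total=2^6=64
Step 2: Unsat when all 4 false: 2^2=4
Step 3: Sat=64-4=60

60


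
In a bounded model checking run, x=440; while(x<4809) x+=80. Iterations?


Step 1: x goes from 440 toward 4809 by 80; the body runs while x<4809, so iterations = ceil((bound-start)/step)
Step 2: Distance=4369
Step 3: ceil(4369/80)=55

55
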